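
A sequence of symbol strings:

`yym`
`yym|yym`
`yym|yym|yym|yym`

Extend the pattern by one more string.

Each string is two copies of the previous one joined by '|'.
One more doubling of yym|yym|yym|yym gives the answer.

yym|yym|yym|yym|yym|yym|yym|yym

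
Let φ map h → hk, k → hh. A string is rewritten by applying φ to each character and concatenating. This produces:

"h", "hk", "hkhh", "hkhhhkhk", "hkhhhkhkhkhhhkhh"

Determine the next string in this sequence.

Rewriting the 16 symbols of hkhhhkhkhkhhhkhh one by one yields hk hh hk hk hk hh hk hh hk hh hk hk hk hh hk hk; concatenated:

hkhhhkhkhkhhhkhhhkhhhkhkhkhhhkhk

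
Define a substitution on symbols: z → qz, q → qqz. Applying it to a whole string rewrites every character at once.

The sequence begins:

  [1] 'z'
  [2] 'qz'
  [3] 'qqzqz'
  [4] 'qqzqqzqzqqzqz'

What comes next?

qqzqqzqzqqzqqzqzqqzqzqqzqqzqzqqzqz

Applying the rule to each of the 13 symbols of qqzqqzqzqqzqz gives the pieces qqz qqz qz qqz qqz qz qqz qz qqz qqz qz qqz qz, which concatenate to the answer.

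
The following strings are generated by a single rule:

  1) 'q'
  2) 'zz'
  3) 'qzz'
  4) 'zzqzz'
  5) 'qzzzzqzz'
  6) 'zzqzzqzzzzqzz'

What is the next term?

Each term (from the third on) is the two preceding terms concatenated in order: term 3 = q·zz = qzz.
So term 7 is qzzzzqzz·zzqzzqzzzzqzz.

qzzzzqzzzzqzzqzzzzqzz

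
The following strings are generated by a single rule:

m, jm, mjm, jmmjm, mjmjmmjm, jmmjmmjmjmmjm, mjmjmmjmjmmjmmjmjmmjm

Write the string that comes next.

jmmjmmjmjmmjmmjmjmmjmjmmjmmjmjmmjm

From term 3 onward, concatenate the second-to-last term with the last: m·jm = mjm, jm·mjm = jmmjm, …
The next term joins jmmjmmjmjmmjm and mjmjmmjmjmmjmmjmjmmjm.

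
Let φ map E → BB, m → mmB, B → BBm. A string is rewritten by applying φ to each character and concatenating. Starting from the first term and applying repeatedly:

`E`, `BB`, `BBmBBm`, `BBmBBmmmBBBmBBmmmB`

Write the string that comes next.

BBmBBmmmBBBmBBmmmBmmBmmBBBmBBmBBmmmBBBmBBmmmBmmBmmBBBm

φ(BBmBBmmmBBBmBBmmmB) expands symbol-by-symbol to BBm BBm mmB BBm BBm mmB mmB mmB BBm BBm BBm mmB BBm BBm mmB mmB mmB BBm; joining the 18 pieces gives the next term.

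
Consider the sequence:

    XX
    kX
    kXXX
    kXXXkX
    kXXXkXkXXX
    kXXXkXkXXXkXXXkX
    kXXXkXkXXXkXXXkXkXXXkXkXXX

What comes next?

From term 3 onward, concatenate the last term with the second-to-last: kX·XX = kXXX, kXXX·kX = kXXXkX, …
So term 8 is kXXXkXkXXXkXXXkXkXXXkXkXXX·kXXXkXkXXXkXXXkX.

kXXXkXkXXXkXXXkXkXXXkXkXXXkXXXkXkXXXkXXXkX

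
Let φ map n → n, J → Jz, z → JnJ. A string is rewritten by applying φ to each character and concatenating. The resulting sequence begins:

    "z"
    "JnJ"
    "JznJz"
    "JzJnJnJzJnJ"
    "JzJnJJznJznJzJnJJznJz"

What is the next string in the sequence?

JzJnJJznJzJzJnJnJzJnJnJzJnJJznJzJzJnJnJzJnJ

φ(JzJnJJznJznJzJnJJznJz) expands symbol-by-symbol to Jz JnJ Jz n Jz Jz JnJ n Jz JnJ n Jz JnJ Jz n Jz Jz JnJ n Jz JnJ; joining the 21 pieces gives the next term.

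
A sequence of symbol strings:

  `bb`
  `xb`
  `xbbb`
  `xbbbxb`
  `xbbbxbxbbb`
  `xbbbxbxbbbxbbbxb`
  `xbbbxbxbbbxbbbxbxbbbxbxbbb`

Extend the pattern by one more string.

From term 3 onward, concatenate the last term with the second-to-last: xb·bb = xbbb, xbbb·xb = xbbbxb, …
The next term joins xbbbxbxbbbxbbbxbxbbbxbxbbb and xbbbxbxbbbxbbbxb.

xbbbxbxbbbxbbbxbxbbbxbxbbbxbbbxbxbbbxbbbxb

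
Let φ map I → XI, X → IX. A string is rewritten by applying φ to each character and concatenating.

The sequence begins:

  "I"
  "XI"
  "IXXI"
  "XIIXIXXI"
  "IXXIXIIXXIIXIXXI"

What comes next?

φ(IXXIXIIXXIIXIXXI) expands symbol-by-symbol to XI IX IX XI IX XI XI IX IX XI XI IX XI IX IX XI; joining the 16 pieces gives the next term.

XIIXIXXIIXXIXIIXIXXIXIIXXIIXIXXI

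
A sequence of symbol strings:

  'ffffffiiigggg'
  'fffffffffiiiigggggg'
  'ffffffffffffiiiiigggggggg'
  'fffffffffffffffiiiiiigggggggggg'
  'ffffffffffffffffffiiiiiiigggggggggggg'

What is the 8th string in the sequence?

fffffffffffffffffffffffffffiiiiiiiiiigggggggggggggggggg

Each string has the form f^{3n+3} i^{n+2} g^{2n+2} (n = 1, 2, …).
For term 8, n = 8, so the run lengths are 27, 10, 18.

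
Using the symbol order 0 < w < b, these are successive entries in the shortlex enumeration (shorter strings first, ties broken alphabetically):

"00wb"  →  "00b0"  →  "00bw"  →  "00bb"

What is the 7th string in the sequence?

0w0b

Stepping forward 3 times from 00bb: 00bb → 0w00 → 0w0w, then the target.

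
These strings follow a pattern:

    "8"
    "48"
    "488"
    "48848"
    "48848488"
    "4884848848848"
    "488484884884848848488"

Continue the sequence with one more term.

This is a Fibonacci-style word recurrence s(k) = s(k−1)·s(k−2): e.g. 48·8 = 488.
So term 8 is 488484884884848848488·4884848848848.

4884848848848488484884884848848848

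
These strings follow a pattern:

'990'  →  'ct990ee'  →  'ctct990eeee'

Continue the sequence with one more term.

s(k+1) = ct·s(k)·ee, so each term gains ct as a prefix and ee as a suffix.
One more step from ctct990eeee gives the answer.

ctctct990eeeeee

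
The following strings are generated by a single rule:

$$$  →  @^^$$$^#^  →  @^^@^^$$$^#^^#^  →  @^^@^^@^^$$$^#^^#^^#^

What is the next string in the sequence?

@^^@^^@^^@^^$$$^#^^#^^#^^#^

Every step adds @^^ to the front and ^#^ to the end of the previous string.
One more step from @^^@^^@^^$$$^#^^#^^#^ gives the answer.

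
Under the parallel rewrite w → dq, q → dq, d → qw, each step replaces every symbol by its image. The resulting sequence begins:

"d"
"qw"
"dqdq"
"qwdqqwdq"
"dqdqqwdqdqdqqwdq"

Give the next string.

qwdqqwdqdqdqqwdqqwdqqwdqdqdqqwdq

Replace each of the 16 characters of dqdqqwdqdqdqqwdq in place — qw dq qw dq dq dq qw dq qw dq qw dq dq dq qw dq — and concatenate.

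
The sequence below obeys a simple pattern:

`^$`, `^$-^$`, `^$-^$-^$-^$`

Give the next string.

Each string is two copies of the previous one joined by '-'.
So the next term is two copies of ^$-^$-^$-^$ with '-' between the halves.

^$-^$-^$-^$-^$-^$-^$-^$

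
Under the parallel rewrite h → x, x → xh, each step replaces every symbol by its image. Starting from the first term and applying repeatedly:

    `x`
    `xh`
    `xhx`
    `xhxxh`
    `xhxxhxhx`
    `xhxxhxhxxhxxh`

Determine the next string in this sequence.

Replace each of the 13 characters of xhxxhxhxxhxxh in place — xh x xh xh x xh x xh xh x xh xh x — and concatenate.

xhxxhxhxxhxxhxhxxhxhx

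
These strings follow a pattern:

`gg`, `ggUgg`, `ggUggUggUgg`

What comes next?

Each string is two copies of the previous one joined by 'U'.
Doubling ggUggUggUgg with 'U' between the halves:

ggUggUggUggUggUggUggUgg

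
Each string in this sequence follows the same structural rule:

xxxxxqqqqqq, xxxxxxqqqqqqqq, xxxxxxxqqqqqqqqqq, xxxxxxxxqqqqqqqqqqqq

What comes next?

Each string has the form x^{n+2} q^{2n}, where the shown terms are n = 3, 4, 5, 6.
Setting n = 7 gives 9, 14 characters in each block.

xxxxxxxxxqqqqqqqqqqqqqq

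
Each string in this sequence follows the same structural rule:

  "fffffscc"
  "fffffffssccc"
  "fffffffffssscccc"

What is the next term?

fffffffffffssssccccc

Each string has the form f^{2n+1} s^{n-1} c^{n}, where the shown terms are n = 2, 3, 4.
Setting n = 5 gives 11, 4, 5 characters in each block.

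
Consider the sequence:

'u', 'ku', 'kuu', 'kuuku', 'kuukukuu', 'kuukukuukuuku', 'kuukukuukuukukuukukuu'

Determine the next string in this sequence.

kuukukuukuukukuukukuukuukukuukuuku

This is a Fibonacci-style word recurrence s(k) = s(k−1)·s(k−2): e.g. ku·u = kuu.
So term 8 is kuukukuukuukukuukukuu·kuukukuukuuku.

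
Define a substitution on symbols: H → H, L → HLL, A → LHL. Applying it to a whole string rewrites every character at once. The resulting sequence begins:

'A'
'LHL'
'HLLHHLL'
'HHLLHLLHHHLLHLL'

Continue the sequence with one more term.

Rewriting the 15 symbols of HHLLHLLHHHLLHLL one by one yields H H HLL HLL H HLL HLL H H H HLL HLL H HLL HLL; concatenated:

HHHLLHLLHHLLHLLHHHHLLHLLHHLLHLL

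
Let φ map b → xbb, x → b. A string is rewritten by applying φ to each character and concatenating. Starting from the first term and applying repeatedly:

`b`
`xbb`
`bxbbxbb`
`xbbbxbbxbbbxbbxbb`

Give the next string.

Rewriting the 17 symbols of xbbbxbbxbbbxbbxbb one by one yields b xbb xbb xbb b xbb xbb b xbb xbb xbb b xbb xbb b xbb xbb; concatenated:

bxbbxbbxbbbxbbxbbbxbbxbbxbbbxbbxbbbxbbxbb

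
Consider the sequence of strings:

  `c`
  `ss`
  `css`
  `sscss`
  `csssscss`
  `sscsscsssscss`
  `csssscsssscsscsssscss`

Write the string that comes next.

sscsscsssscsscsssscsssscsscsssscss

Each term (from the third on) is the two preceding terms concatenated in order: term 3 = c·ss = css.
So term 8 is sscsscsssscss·csssscsssscsscsssscss.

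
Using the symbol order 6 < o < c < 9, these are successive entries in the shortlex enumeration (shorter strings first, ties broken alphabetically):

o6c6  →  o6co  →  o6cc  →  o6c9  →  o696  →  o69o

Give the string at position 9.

oo66

Advancing 3 positions from o69o through o69o → o69c → o699 reaches term 9.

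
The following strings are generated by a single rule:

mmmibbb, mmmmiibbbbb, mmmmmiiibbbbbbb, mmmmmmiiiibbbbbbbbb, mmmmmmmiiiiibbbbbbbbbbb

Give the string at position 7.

Reading off run lengths: m runs 3, 4, 5, 6, 7; i runs 1, 2, 3, 4, 5; b runs 3, 5, 7, 9, 11 — each is linear in n, where the shown terms are n = 2, 3, 4, 5, 6.
For term 7, n = 8, so the run lengths are 9, 7, 15.

mmmmmmmmmiiiiiiibbbbbbbbbbbbbbb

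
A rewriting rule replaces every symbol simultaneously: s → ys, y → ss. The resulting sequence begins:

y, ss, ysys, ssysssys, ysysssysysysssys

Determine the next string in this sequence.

φ(ysysssysysysssys) expands symbol-by-symbol to ss ys ss ys ys ys ss ys ss ys ss ys ys ys ss ys; joining the 16 pieces gives the next term.

ssysssysysysssysssysssysysysssys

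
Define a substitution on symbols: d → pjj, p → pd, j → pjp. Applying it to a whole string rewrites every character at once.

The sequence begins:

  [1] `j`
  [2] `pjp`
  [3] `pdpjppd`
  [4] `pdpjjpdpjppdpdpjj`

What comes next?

pdpjjpdpjppjppdpjjpdpjppdpdpjjpdpjjpdpjppjp

φ(pdpjjpdpjppdpdpjj) expands symbol-by-symbol to pd pjj pd pjp pjp pd pjj pd pjp pd pd pjj pd pjj pd pjp pjp; joining the 17 pieces gives the next term.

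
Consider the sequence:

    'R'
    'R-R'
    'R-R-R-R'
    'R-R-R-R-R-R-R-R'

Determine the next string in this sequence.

Each string is two copies of the previous one joined by '-'.
Doubling R-R-R-R-R-R-R-R with '-' between the halves:

R-R-R-R-R-R-R-R-R-R-R-R-R-R-R-R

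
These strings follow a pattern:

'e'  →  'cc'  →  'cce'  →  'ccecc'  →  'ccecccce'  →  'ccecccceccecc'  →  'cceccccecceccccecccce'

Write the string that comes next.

cceccccecceccccecccceccecccceccecc

Each term (from the third on) is the previous term followed by the one before it: term 3 = cc·e = cce.
So term 8 is cceccccecceccccecccce·ccecccceccecc.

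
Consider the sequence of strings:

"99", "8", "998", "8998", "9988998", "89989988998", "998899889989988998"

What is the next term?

89989988998998899889989988998

Each term (from the third on) is the two preceding terms concatenated in order: term 3 = 99·8 = 998.
So term 8 is 89989988998·998899889989988998.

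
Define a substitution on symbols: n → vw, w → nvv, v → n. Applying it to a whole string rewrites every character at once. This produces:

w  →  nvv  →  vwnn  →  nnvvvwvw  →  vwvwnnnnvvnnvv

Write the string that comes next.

Applying the rule to each of the 14 symbols of vwvwnnnnvvnnvv gives the pieces n nvv n nvv vw vw vw vw n n vw vw n n, which concatenate to the answer.

nnvvnnvvvwvwvwvwnnvwvwnn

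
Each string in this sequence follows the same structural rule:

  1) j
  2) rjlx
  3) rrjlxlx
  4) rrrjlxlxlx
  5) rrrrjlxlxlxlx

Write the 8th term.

Every step adds r to the front and lx to the end of the previous string.
From rrrrjlxlxlxlx, 3 further steps: rrrrjlxlxlxlx → rrrrrjlxlxlxlxlx → rrrrrrjlxlxlxlxlxlx → (answer).

rrrrrrrjlxlxlxlxlxlxlx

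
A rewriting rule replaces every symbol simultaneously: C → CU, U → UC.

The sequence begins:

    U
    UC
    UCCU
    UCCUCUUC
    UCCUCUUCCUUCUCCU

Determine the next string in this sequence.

Rewriting the 16 symbols of UCCUCUUCCUUCUCCU one by one yields UC CU CU UC CU UC UC CU CU UC UC CU UC CU CU UC; concatenated:

UCCUCUUCCUUCUCCUCUUCUCCUUCCUCUUC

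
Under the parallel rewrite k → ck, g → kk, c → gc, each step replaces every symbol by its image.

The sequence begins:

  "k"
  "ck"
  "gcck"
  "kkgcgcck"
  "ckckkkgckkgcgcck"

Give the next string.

Replace each of the 16 characters of ckckkkgckkgcgcck in place — gc ck gc ck ck ck kk gc ck ck kk gc kk gc gc ck — and concatenate.

gcckgcckckckkkgcckckkkgckkgcgcck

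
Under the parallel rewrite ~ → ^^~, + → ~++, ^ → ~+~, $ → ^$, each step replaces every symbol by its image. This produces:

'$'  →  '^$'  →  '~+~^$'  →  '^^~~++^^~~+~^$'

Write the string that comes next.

Applying the rule to each of the 14 symbols of ^^~~++^^~~+~^$ gives the pieces ~+~ ~+~ ^^~ ^^~ ~++ ~++ ~+~ ~+~ ^^~ ^^~ ~++ ^^~ ~+~ ^$, which concatenate to the answer.

~+~~+~^^~^^~~++~++~+~~+~^^~^^~~++^^~~+~^$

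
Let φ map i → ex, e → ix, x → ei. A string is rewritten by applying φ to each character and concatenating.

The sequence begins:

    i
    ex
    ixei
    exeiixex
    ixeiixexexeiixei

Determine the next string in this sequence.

Applying the rule to each of the 16 symbols of ixeiixexexeiixei gives the pieces ex ei ix ex ex ei ix ei ix ei ix ex ex ei ix ex, which concatenate to the answer.

exeiixexexeiixeiixeiixexexeiixex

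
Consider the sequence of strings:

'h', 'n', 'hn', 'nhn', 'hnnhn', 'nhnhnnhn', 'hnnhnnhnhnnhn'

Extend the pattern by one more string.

nhnhnnhnhnnhnnhnhnnhn

Each term (from the third on) is the two preceding terms concatenated in order: term 3 = h·n = hn.
The next term joins nhnhnnhn and hnnhnnhnhnnhn.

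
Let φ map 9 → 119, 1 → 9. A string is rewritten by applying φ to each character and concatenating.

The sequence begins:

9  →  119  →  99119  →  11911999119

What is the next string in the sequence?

Rewriting each symbol of 11911999119: 1→9, 1→9, 9→119, 1→9, 1→9, 9→119, 9→119, 9→119, 1→9, 1→9, 9→119, which concatenates to 9 9 119 9 9 119 119 119 9 9 119.

991199911911911999119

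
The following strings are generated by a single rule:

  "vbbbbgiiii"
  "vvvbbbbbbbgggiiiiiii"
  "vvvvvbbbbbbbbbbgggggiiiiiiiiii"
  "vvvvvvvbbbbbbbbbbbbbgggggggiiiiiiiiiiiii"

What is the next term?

vvvvvvvvvbbbbbbbbbbbbbbbbgggggggggiiiiiiiiiiiiiiii

Term n consists of 2n-1 v's, followed by 3n+1 b's, followed by 2n-1 g's, followed by 3n+1 i's (n = 1, 2, …).
At n = 5 the blocks have lengths 9, 16, 9, 16.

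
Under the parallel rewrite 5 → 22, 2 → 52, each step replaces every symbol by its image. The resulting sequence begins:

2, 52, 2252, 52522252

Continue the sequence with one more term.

2252225252522252

Expanding 52522252: 5→22, 2→52, 5→22, 2→52, 2→52, 2→52, 5→22, 2→52. Concatenated: 22 52 22 52 52 52 22 52.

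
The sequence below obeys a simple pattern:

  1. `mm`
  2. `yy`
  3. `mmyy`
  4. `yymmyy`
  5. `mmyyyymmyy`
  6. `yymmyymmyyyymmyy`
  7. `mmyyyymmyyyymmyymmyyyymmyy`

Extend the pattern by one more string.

This is a Fibonacci-style word recurrence s(k) = s(k−2)·s(k−1): e.g. mm·yy = mmyy.
Continuing: yymmyymmyyyymmyy · mmyyyymmyyyymmyymmyyyymmyy gives term 8.

yymmyymmyyyymmyymmyyyymmyyyymmyymmyyyymmyy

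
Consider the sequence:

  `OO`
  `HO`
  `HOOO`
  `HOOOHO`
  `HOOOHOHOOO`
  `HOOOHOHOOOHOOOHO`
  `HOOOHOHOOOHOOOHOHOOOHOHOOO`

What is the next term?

HOOOHOHOOOHOOOHOHOOOHOHOOOHOOOHOHOOOHOOOHO

Each term (from the third on) is the previous term followed by the one before it: term 3 = HO·OO = HOOO.
So term 8 is HOOOHOHOOOHOOOHOHOOOHOHOOO·HOOOHOHOOOHOOOHO.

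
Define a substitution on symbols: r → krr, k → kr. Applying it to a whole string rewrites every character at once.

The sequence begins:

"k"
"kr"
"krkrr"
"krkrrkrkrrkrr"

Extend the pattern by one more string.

krkrrkrkrrkrrkrkrrkrkrrkrrkrkrrkrr

φ(krkrrkrkrrkrr) expands symbol-by-symbol to kr krr kr krr krr kr krr kr krr krr kr krr krr; joining the 13 pieces gives the next term.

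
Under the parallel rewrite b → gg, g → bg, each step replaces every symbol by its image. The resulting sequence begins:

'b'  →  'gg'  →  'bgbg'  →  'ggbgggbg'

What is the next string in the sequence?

bgbgggbgbgbgggbg

Apply φ to ggbgggbg symbol by symbol: g→bg, g→bg, b→gg, g→bg, g→bg, g→bg, b→gg, g→bg; joined: bg bg gg bg bg bg gg bg.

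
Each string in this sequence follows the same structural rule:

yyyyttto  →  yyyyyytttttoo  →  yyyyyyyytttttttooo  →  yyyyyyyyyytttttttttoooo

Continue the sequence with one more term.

Term n consists of 2n+2 y's, followed by 2n+1 t's, followed by n o's (n = 1, 2, …).
At n = 5 the blocks have lengths 12, 11, 5.

yyyyyyyyyyyytttttttttttooooo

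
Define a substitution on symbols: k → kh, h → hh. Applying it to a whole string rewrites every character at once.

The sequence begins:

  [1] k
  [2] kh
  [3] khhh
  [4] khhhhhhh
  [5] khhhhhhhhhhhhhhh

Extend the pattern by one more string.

φ(khhhhhhhhhhhhhhh) expands symbol-by-symbol to kh hh hh hh hh hh hh hh hh hh hh hh hh hh hh hh; joining the 16 pieces gives the next term.

khhhhhhhhhhhhhhhhhhhhhhhhhhhhhhh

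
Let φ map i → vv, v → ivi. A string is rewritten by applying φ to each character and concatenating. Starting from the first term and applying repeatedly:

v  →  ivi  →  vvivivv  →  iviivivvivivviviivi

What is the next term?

vvivivvvvivivviviivivvivivviviivivvivivvvvivivv

Replace each of the 19 characters of iviivivvivivviviivi in place — vv ivi vv vv ivi vv ivi ivi vv ivi vv ivi ivi vv ivi vv vv ivi vv — and concatenate.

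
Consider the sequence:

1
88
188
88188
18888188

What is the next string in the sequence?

8818818888188

From term 3 onward, concatenate the second-to-last term with the last: 1·88 = 188, 88·188 = 88188, …
So term 6 is 88188·18888188.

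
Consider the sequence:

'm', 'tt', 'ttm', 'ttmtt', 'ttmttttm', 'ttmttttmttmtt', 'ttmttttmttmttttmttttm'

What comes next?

ttmttttmttmttttmttttmttmttttmttmtt

Each term (from the third on) is the previous term followed by the one before it: term 3 = tt·m = ttm.
Continuing: ttmttttmttmttttmttttm · ttmttttmttmtt gives term 8.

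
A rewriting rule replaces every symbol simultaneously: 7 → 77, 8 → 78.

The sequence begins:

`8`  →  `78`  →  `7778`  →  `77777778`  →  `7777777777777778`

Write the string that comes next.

Rewriting the 16 symbols of 7777777777777778 one by one yields 77 77 77 77 77 77 77 77 77 77 77 77 77 77 77 78; concatenated:

77777777777777777777777777777778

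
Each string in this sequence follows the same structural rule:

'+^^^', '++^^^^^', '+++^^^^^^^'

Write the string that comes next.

++++^^^^^^^^^

Each string has the form +^{n} ^^{2n+1} (n = 1, 2, …).
For the next term, n = 4, so the run lengths are 4, 9.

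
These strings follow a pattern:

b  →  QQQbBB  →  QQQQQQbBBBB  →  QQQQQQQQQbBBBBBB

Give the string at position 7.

Each term wraps the previous one in QQQ on the left and BB on the right.
From QQQQQQQQQbBBBBBB, 3 further steps: QQQQQQQQQbBBBBBB → QQQQQQQQQQQQbBBBBBBBB → QQQQQQQQQQQQQQQbBBBBBBBBBB → (answer).

QQQQQQQQQQQQQQQQQQbBBBBBBBBBBBB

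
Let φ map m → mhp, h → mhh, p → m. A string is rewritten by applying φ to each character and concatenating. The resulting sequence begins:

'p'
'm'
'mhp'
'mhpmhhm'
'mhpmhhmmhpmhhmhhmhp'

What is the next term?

mhpmhhmmhpmhhmhhmhpmhpmhhmmhpmhhmhhmhpmhhmhhmhpmhhm

φ(mhpmhhmmhpmhhmhhmhp) expands symbol-by-symbol to mhp mhh m mhp mhh mhh mhp mhp mhh m mhp mhh mhh mhp mhh mhh mhp mhh m; joining the 19 pieces gives the next term.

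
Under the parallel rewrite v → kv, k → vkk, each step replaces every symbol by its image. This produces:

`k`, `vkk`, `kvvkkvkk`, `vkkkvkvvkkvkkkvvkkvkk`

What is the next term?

Applying the rule to each of the 21 symbols of vkkkvkvvkkvkkkvvkkvkk gives the pieces kv vkk vkk vkk kv vkk kv kv vkk vkk kv vkk vkk vkk kv kv vkk vkk kv vkk vkk, which concatenate to the answer.

kvvkkvkkvkkkvvkkkvkvvkkvkkkvvkkvkkvkkkvkvvkkvkkkvvkkvkk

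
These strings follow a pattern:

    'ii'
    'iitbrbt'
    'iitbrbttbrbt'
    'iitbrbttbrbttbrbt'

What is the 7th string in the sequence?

iitbrbttbrbttbrbttbrbttbrbttbrbt

Each term is the previous one with tbrbt appended.
From iitbrbttbrbttbrbt, 3 further steps: iitbrbttbrbttbrbt → iitbrbttbrbttbrbttbrbt → iitbrbttbrbttbrbttbrbttbrbt → (answer).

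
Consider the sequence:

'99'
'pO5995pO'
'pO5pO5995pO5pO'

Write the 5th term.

pO5pO5pO5pO5995pO5pO5pO5pO

s(k+1) = pO5·s(k)·5pO, so each term gains pO5 as a prefix and 5pO as a suffix.
From pO5pO5995pO5pO, 2 further steps: pO5pO5995pO5pO → pO5pO5pO5995pO5pO5pO → (answer).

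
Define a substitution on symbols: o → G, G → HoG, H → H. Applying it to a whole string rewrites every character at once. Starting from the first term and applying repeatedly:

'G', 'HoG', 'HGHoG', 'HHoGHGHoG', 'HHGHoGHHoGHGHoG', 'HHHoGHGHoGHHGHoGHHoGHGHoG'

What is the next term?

Replace each of the 25 characters of HHHoGHGHoGHHGHoGHHoGHGHoG in place — H H H G HoG H HoG H G HoG H H HoG H G HoG H H G HoG H HoG H G HoG — and concatenate.

HHHGHoGHHoGHGHoGHHHoGHGHoGHHGHoGHHoGHGHoG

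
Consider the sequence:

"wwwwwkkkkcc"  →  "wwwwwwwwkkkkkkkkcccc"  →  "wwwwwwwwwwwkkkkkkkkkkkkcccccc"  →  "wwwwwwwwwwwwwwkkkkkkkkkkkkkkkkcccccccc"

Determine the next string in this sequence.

Term n consists of 3n+2 w's, followed by 4n k's, followed by 2n c's (n = 1, 2, …).
Setting n = 5 gives 17, 20, 10 characters in each block.

wwwwwwwwwwwwwwwwwkkkkkkkkkkkkkkkkkkkkcccccccccc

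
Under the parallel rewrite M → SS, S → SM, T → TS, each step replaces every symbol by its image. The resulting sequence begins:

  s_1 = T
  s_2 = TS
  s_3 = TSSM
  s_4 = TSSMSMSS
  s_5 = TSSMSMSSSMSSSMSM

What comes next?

TSSMSMSSSMSSSMSMSMSSSMSMSMSSSMSS

Replace each of the 16 characters of TSSMSMSSSMSSSMSM in place — TS SM SM SS SM SS SM SM SM SS SM SM SM SS SM SS — and concatenate.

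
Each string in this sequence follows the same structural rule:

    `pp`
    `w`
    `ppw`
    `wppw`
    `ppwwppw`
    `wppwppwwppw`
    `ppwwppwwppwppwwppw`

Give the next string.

wppwppwwppwppwwppwwppwppwwppw

Each term (from the third on) is the two preceding terms concatenated in order: term 3 = pp·w = ppw.
Continuing: wppwppwwppw · ppwwppwwppwppwwppw gives term 8.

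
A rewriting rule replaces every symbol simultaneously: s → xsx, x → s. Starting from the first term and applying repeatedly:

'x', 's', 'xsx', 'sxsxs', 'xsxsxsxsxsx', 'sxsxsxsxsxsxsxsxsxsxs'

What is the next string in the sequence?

φ(sxsxsxsxsxsxsxsxsxsxs) expands symbol-by-symbol to xsx s xsx s xsx s xsx s xsx s xsx s xsx s xsx s xsx s xsx s xsx; joining the 21 pieces gives the next term.

xsxsxsxsxsxsxsxsxsxsxsxsxsxsxsxsxsxsxsxsxsx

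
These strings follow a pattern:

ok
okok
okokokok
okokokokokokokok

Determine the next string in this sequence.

okokokokokokokokokokokokokokokok

s(k+1) = s(k)·s(k) — each term doubles the last.
So the next term is two copies of okokokokokokokok.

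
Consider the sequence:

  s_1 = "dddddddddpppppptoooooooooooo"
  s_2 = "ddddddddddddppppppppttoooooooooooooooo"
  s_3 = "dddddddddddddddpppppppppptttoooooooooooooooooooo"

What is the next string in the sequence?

Reading off run lengths: d runs 9, 12, 15; p runs 6, 8, 10; t runs 1, 2, 3; o runs 12, 16, 20 — each is linear in n, where the shown terms are n = 3, 4, 5.
At n = 6 the blocks have lengths 18, 12, 4, 24.

ddddddddddddddddddppppppppppppttttoooooooooooooooooooooooo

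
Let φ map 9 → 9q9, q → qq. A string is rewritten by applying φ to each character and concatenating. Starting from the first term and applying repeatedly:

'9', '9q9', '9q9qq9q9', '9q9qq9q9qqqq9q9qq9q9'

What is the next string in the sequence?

9q9qq9q9qqqq9q9qq9q9qqqqqqqq9q9qq9q9qqqq9q9qq9q9

Replace each of the 20 characters of 9q9qq9q9qqqq9q9qq9q9 in place — 9q9 qq 9q9 qq qq 9q9 qq 9q9 qq qq qq qq 9q9 qq 9q9 qq qq 9q9 qq 9q9 — and concatenate.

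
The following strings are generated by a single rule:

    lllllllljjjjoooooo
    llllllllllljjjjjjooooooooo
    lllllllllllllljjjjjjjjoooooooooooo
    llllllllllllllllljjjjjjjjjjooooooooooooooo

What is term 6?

Reading off run lengths: l runs 8, 11, 14, 17; j runs 4, 6, 8, 10; o runs 6, 9, 12, 15 — each is linear in n, where the shown terms are n = 2, 3, 4, 5.
For term 6, n = 7, so the run lengths are 23, 14, 21.

llllllllllllllllllllllljjjjjjjjjjjjjjooooooooooooooooooooo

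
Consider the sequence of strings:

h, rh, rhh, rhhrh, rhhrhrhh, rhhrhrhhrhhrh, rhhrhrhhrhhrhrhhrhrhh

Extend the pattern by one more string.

rhhrhrhhrhhrhrhhrhrhhrhhrhrhhrhhrh

Each term (from the third on) is the previous term followed by the one before it: term 3 = rh·h = rhh.
So term 8 is rhhrhrhhrhhrhrhhrhrhh·rhhrhrhhrhhrh.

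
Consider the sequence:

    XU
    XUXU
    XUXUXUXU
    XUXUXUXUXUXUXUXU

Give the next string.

Each string is two copies of the previous one concatenated.
Doubling XUXUXUXUXUXUXUXU:

XUXUXUXUXUXUXUXUXUXUXUXUXUXUXUXU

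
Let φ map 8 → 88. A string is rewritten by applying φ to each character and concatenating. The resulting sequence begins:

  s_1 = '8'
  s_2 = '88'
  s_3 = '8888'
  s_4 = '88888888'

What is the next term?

Expanding 88888888: 8→88, 8→88, 8→88, 8→88, 8→88, 8→88, 8→88, 8→88. Concatenated: 88 88 88 88 88 88 88 88.

8888888888888888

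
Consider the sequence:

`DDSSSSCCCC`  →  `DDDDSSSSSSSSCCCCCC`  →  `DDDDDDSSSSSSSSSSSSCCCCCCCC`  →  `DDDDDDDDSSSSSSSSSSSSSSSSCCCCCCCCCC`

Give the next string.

Term n consists of 2n D's, followed by 4n S's, followed by 2n+2 C's (n = 1, 2, …).
Setting n = 5 gives 10, 20, 12 characters in each block.

DDDDDDDDDDSSSSSSSSSSSSSSSSSSSSCCCCCCCCCCCC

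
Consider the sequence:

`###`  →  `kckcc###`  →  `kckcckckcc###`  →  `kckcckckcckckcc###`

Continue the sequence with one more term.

Each term is the previous one with kckcc prepended.
Applying this once more to kckcckckcckckcc###:

kckcckckcckckcckckcc###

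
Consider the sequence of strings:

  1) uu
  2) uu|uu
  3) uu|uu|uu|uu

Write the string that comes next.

s(k+1) = s(k)·|·s(k) — each term doubles the last with '|' between the halves.
One more doubling of uu|uu|uu|uu gives the answer.

uu|uu|uu|uu|uu|uu|uu|uu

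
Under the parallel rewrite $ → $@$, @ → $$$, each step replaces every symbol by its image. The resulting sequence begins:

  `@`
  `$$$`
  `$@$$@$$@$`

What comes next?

$@$$$$$@$$@$$$$$@$$@$$$$$@$

Rewriting each symbol of $@$$@$$@$: $→$@$, @→$$$, $→$@$, $→$@$, @→$$$, $→$@$, $→$@$, @→$$$, $→$@$, which concatenates to $@$ $$$ $@$ $@$ $$$ $@$ $@$ $$$ $@$.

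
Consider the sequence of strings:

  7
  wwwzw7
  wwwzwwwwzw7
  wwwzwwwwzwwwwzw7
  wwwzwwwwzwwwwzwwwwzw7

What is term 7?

Every step adds wwwzw at the front: s(k+1) = wwwzw·s(k).
From wwwzwwwwzwwwwzwwwwzw7, 2 further steps: wwwzwwwwzwwwwzwwwwzw7 → wwwzwwwwzwwwwzwwwwzwwwwzw7 → (answer).

wwwzwwwwzwwwwzwwwwzwwwwzwwwwzw7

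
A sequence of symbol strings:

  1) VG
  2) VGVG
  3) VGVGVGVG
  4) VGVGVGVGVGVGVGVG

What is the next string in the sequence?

s(k+1) = s(k)·s(k) — each term doubles the last.
Doubling VGVGVGVGVGVGVGVG:

VGVGVGVGVGVGVGVGVGVGVGVGVGVGVGVG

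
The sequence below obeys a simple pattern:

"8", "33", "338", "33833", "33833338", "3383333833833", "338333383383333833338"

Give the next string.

Each term (from the third on) is the previous term followed by the one before it: term 3 = 33·8 = 338.
So term 8 is 338333383383333833338·3383333833833.

3383333833833338333383383333833833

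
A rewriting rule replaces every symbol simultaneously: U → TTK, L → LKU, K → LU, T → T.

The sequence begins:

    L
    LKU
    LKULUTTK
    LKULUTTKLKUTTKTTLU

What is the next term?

LKULUTTKLKUTTKTTLULKULUTTKTTLUTTLKUTTK

φ(LKULUTTKLKUTTKTTLU) expands symbol-by-symbol to LKU LU TTK LKU TTK T T LU LKU LU TTK T T LU T T LKU TTK; joining the 18 pieces gives the next term.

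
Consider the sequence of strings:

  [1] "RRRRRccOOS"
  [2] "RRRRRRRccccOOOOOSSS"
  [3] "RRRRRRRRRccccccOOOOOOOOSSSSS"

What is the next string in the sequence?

The n-th term is 2n+3 R's then 2n c's then 3n-1 O's then 2n-1 S's (n = 1, 2, …).
At n = 4 the blocks have lengths 11, 8, 11, 7.

RRRRRRRRRRRccccccccOOOOOOOOOOOSSSSSSS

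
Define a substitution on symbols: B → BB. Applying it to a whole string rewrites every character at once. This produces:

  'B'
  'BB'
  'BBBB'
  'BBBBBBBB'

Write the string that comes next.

Rewriting each symbol of BBBBBBBB: B→BB, B→BB, B→BB, B→BB, B→BB, B→BB, B→BB, B→BB, which concatenates to BB BB BB BB BB BB BB BB.

BBBBBBBBBBBBBBBB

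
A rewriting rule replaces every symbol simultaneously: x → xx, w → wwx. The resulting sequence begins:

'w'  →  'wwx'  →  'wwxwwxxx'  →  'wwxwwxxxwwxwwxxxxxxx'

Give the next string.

Rewriting the 20 symbols of wwxwwxxxwwxwwxxxxxxx one by one yields wwx wwx xx wwx wwx xx xx xx wwx wwx xx wwx wwx xx xx xx xx xx xx xx; concatenated:

wwxwwxxxwwxwwxxxxxxxwwxwwxxxwwxwwxxxxxxxxxxxxxxx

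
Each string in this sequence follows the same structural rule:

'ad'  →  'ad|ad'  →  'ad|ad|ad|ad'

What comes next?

Every step duplicates the string with '|' between the halves.
Doubling ad|ad|ad|ad with '|' between the halves:

ad|ad|ad|ad|ad|ad|ad|ad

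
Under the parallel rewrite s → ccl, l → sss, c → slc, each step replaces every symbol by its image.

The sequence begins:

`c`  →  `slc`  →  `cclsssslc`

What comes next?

slcslcssscclcclcclcclsssslc

Rewriting each symbol of cclsssslc: c→slc, c→slc, l→sss, s→ccl, s→ccl, s→ccl, s→ccl, l→sss, c→slc, which concatenates to slc slc sss ccl ccl ccl ccl sss slc.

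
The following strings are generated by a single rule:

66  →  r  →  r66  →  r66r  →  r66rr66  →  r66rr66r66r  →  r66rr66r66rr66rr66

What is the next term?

This is a Fibonacci-style word recurrence s(k) = s(k−1)·s(k−2): e.g. r·66 = r66.
So term 8 is r66rr66r66rr66rr66·r66rr66r66r.

r66rr66r66rr66rr66r66rr66r66r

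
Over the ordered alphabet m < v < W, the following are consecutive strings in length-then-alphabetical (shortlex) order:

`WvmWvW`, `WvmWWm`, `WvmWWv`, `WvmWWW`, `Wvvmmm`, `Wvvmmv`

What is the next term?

WvvmmW

The successor of Wvvmmv increments the rightmost position that isn't already W and resets every position after it to m.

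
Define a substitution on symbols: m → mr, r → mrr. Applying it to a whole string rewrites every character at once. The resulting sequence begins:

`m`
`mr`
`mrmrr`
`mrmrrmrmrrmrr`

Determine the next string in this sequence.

mrmrrmrmrrmrrmrmrrmrmrrmrrmrmrrmrr

Replace each of the 13 characters of mrmrrmrmrrmrr in place — mr mrr mr mrr mrr mr mrr mr mrr mrr mr mrr mrr — and concatenate.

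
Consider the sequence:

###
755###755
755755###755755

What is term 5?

755755755755###755755755755

Each term wraps the previous one in 755 on the left and 755 on the right.
From 755755###755755, 2 further steps: 755755###755755 → 755755755###755755755 → (answer).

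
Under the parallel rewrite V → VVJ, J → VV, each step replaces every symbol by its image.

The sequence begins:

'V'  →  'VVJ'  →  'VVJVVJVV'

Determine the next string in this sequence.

Apply φ to VVJVVJVV symbol by symbol: V→VVJ, V→VVJ, J→VV, V→VVJ, V→VVJ, J→VV, V→VVJ, V→VVJ; joined: VVJ VVJ VV VVJ VVJ VV VVJ VVJ.

VVJVVJVVVVJVVJVVVVJVVJ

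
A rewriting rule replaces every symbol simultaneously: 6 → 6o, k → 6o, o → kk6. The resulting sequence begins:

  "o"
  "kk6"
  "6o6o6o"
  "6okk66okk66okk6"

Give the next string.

6okk66o6o6o6okk66o6o6o6okk66o6o6o

Replace each of the 15 characters of 6okk66okk66okk6 in place — 6o kk6 6o 6o 6o 6o kk6 6o 6o 6o 6o kk6 6o 6o 6o — and concatenate.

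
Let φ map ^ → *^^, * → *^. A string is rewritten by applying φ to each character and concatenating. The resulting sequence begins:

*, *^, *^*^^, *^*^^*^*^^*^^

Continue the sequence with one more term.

φ(*^*^^*^*^^*^^) expands symbol-by-symbol to *^ *^^ *^ *^^ *^^ *^ *^^ *^ *^^ *^^ *^ *^^ *^^; joining the 13 pieces gives the next term.

*^*^^*^*^^*^^*^*^^*^*^^*^^*^*^^*^^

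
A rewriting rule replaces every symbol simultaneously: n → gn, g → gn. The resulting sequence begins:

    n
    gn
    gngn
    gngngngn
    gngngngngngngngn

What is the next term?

φ(gngngngngngngngn) expands symbol-by-symbol to gn gn gn gn gn gn gn gn gn gn gn gn gn gn gn gn; joining the 16 pieces gives the next term.

gngngngngngngngngngngngngngngngn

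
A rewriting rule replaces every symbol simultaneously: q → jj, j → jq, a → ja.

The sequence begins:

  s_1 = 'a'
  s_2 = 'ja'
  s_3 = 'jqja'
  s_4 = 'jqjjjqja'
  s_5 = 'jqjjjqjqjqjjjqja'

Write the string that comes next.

jqjjjqjqjqjjjqjjjqjjjqjqjqjjjqja

Replace each of the 16 characters of jqjjjqjqjqjjjqja in place — jq jj jq jq jq jj jq jj jq jj jq jq jq jj jq ja — and concatenate.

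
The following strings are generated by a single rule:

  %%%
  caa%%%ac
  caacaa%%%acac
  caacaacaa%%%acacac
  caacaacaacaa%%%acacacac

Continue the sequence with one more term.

caacaacaacaacaa%%%acacacacac

Each term wraps the previous one in caa on the left and ac on the right.
So the next term is caa·caacaacaacaa%%%acacacac·ac.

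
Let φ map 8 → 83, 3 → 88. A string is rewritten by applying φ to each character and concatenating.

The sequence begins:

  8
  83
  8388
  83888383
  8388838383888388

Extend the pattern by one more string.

Rewriting the 16 symbols of 8388838383888388 one by one yields 83 88 83 83 83 88 83 88 83 88 83 83 83 88 83 83; concatenated:

83888383838883888388838383888383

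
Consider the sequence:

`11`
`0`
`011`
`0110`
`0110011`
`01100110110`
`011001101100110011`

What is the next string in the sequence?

This is a Fibonacci-style word recurrence s(k) = s(k−1)·s(k−2): e.g. 0·11 = 011.
Continuing: 011001101100110011 · 01100110110 gives term 8.

01100110110011001101100110110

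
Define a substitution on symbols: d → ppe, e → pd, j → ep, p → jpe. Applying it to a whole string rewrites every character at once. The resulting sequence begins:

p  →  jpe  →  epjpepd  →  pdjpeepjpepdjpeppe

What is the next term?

jpeppeepjpepdpdjpeepjpepdjpeppeepjpepdjpejpepd

Applying the rule to each of the 18 symbols of pdjpeepjpepdjpeppe gives the pieces jpe ppe ep jpe pd pd jpe ep jpe pd jpe ppe ep jpe pd jpe jpe pd, which concatenate to the answer.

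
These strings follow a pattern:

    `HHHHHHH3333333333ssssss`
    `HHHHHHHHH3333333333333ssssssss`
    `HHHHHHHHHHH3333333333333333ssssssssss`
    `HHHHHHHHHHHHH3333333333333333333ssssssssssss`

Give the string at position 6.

HHHHHHHHHHHHHHHHH3333333333333333333333333ssssssssssssssss

Each string has the form H^{2n+1} 3^{3n+1} s^{2n}, where the shown terms are n = 3, 4, 5, 6.
For term 6, n = 8, so the run lengths are 17, 25, 16.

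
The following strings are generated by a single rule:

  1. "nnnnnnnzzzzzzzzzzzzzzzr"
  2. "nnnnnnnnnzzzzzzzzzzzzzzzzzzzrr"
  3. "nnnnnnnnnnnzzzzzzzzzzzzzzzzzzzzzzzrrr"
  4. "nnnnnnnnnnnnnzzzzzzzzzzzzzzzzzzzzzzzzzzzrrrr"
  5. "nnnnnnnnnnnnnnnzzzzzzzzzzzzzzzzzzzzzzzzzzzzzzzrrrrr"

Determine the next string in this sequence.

Term n consists of 2n+1 n's, followed by 4n+3 z's, followed by n-2 r's, where the shown terms are n = 3, 4, 5, 6, 7.
At n = 8 the blocks have lengths 17, 35, 6.

nnnnnnnnnnnnnnnnnzzzzzzzzzzzzzzzzzzzzzzzzzzzzzzzzzzzrrrrrr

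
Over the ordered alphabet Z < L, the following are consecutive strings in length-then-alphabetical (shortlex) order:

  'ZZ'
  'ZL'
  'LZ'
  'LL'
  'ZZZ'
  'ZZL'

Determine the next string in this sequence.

Treat ZZL as a base-2 numeral over the given alphabet and add one, carrying through any trailing L's.

ZLZ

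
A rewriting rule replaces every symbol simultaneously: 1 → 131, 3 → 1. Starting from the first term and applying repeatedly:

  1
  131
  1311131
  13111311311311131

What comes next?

13111311311311131131113113111311311311131

Applying the rule to each of the 17 symbols of 13111311311311131 gives the pieces 131 1 131 131 131 1 131 131 1 131 131 1 131 131 131 1 131, which concatenate to the answer.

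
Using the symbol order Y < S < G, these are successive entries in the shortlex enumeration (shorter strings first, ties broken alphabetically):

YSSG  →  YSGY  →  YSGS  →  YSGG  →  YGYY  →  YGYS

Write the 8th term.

YGSY

Advancing 2 positions from YGYS through YGYS → YGYG reaches term 8.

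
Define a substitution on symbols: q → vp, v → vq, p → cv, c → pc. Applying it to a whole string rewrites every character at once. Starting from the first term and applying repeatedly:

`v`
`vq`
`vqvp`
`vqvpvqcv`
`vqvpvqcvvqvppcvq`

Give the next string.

φ(vqvpvqcvvqvppcvq) expands symbol-by-symbol to vq vp vq cv vq vp pc vq vq vp vq cv cv pc vq vp; joining the 16 pieces gives the next term.

vqvpvqcvvqvppcvqvqvpvqcvcvpcvqvp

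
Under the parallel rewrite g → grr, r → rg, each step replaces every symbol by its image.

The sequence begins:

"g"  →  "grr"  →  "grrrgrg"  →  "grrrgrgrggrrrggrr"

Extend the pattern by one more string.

Rewriting the 17 symbols of grrrgrgrggrrrggrr one by one yields grr rg rg rg grr rg grr rg grr grr rg rg rg grr grr rg rg; concatenated:

grrrgrgrggrrrggrrrggrrgrrrgrgrggrrgrrrgrg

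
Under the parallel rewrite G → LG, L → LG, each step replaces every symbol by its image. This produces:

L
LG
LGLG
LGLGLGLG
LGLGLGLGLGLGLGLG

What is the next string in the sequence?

LGLGLGLGLGLGLGLGLGLGLGLGLGLGLGLG

Applying the rule to each of the 16 symbols of LGLGLGLGLGLGLGLG gives the pieces LG LG LG LG LG LG LG LG LG LG LG LG LG LG LG LG, which concatenate to the answer.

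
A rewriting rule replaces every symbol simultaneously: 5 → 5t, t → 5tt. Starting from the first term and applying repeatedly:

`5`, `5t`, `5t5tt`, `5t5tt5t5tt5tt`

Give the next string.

Rewriting the 13 symbols of 5t5tt5t5tt5tt one by one yields 5t 5tt 5t 5tt 5tt 5t 5tt 5t 5tt 5tt 5t 5tt 5tt; concatenated:

5t5tt5t5tt5tt5t5tt5t5tt5tt5t5tt5tt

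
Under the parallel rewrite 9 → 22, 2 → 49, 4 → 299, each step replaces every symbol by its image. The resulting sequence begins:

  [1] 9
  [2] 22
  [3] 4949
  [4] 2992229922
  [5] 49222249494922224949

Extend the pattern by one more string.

2992249494949299222992229922494949492992229922

Replace each of the 20 characters of 49222249494922224949 in place — 299 22 49 49 49 49 299 22 299 22 299 22 49 49 49 49 299 22 299 22 — and concatenate.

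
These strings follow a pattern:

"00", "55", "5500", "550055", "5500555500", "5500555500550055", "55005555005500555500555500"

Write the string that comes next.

This is a Fibonacci-style word recurrence s(k) = s(k−1)·s(k−2): e.g. 55·00 = 5500.
The next term joins 55005555005500555500555500 and 5500555500550055.

550055550055005555005555005500555500550055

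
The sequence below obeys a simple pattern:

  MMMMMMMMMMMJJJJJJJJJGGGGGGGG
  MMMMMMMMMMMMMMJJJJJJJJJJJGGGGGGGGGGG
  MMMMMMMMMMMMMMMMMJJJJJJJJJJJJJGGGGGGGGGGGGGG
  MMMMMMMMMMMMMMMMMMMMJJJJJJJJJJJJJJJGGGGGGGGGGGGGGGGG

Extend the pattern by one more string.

MMMMMMMMMMMMMMMMMMMMMMMJJJJJJJJJJJJJJJJJGGGGGGGGGGGGGGGGGGGG

Reading off run lengths: M runs 11, 14, 17, 20; J runs 9, 11, 13, 15; G runs 8, 11, 14, 17 — each is linear in n, where the shown terms are n = 3, 4, 5, 6.
Setting n = 7 gives 23, 17, 20 characters in each block.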